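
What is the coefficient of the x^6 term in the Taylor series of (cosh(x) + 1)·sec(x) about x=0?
Expand to order 6: (cosh(x) + 1)·sec(x) = 71·x^6/240 + 17·x^4/24 + 3·x^2/2 + 2 + O(x^7).
The coefficient of x^6 is 71/240.

Final answer: 71/240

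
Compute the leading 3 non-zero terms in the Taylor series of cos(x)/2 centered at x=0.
x^4/48 - x^2/4 + 1/2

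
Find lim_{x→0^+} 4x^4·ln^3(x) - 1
The product is a 0·∞ indeterminate form at x → 0⁺.
Rewrite the product as 4·ln^3(x) / x^(-4) and apply L'Hôpital, or use the standard hierarchy x^(-4) ≫ |ln x|^3 as x → 0⁺.
The indeterminate product → 0, so the limit = -1.

Final answer: -1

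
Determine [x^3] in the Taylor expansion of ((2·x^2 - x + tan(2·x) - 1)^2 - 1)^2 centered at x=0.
Expand to order 3: ((2·x^2 - x + tan(2·x) - 1)^2 - 1)^2 = 12·x^3 + 4·x^2 + O(x^4).
The coefficient of x^3 is 12.

Final answer: 12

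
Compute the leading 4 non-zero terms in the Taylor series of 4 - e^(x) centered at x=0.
-x^3/6 - x^2/2 - x + 3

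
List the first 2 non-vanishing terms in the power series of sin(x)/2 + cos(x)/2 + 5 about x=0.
x/2 + 11/2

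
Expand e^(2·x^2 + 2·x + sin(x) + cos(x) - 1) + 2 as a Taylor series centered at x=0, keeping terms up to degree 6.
839·x^6/80 + 677·x^5/60 + 259·x^4/24 + 53·x^3/6 + 6·x^2 + 3·x + 3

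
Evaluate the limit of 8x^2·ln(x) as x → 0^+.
This is a 0·∞ indeterminate form at x → 0⁺.
Rewrite the product as 8·ln(x) / x^(-2) and apply L'Hôpital, or use the standard hierarchy x^(-2) ≫ |ln x| as x → 0⁺.
The indeterminate product → 0, so the limit = 0.

Final answer: 0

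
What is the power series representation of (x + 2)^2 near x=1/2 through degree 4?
25/4 + 5·(x - 1/2) + (x - 1/2)^2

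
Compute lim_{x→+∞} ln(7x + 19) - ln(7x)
This is an ∞ − ∞ indeterminate form.
Combine the logarithms: ln(7x+19) − ln(7x) = ln((7x+19)/(7x)) = ln(1 + 19/(7x)) → ln(1) = 0.
Limit = 0.

Final answer: 0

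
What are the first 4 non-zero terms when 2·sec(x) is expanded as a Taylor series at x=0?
61·x^6/360 + 5·x^4/12 + x^2 + 2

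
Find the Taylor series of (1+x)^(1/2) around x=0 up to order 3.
x^3/16 - x^2/8 + x/2 + 1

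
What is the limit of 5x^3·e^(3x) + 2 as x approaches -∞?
The product is a 0·∞ indeterminate form at x → -∞.
Rewrite the product as 5x^3 / e^(-3x) (an ∞/∞ form) and apply L'Hôpital, or use the standard hierarchy e^(3|x|) ≫ |x^3| as x → -∞.
The indeterminate product → 0, so the limit = 2.

Final answer: 2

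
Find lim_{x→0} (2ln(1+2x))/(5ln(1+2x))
Both numerator and denominator → 0 as x → 0; this is a 0/0 indeterminate form.
Expand each to leading order near x = 0: numerator ~ 4·x, denominator ~ 10·x.
The limit of the ratio is 2/5.

Final answer: 2/5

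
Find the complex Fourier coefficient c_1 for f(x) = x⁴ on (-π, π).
Compute the real Fourier coefficients first: a_1 = 48 - 8·π^2, b_1 = 0.
Then c_1 = (a_1 − i·b_1)/2 = 24 - 4·π^2.

Final answer: 24 - 4·π^2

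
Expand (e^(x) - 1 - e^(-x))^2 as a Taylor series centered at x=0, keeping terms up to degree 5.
-x^5/30 + 4·x^4/3 - 2·x^3/3 + 4·x^2 - 4·x + 1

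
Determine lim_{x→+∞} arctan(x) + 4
Evaluate the dominant behaviour as x → +∞; each term tends to a finite value or vanishes.
Limit = π/2 + 4.

Final answer: π/2 + 4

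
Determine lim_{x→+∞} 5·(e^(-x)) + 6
Evaluate the dominant behaviour as x → +∞; each term tends to a finite value or vanishes.
Limit = 6.

Final answer: 6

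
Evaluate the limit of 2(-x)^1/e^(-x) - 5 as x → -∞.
The quotient is an ∞/∞ indeterminate form as x → -∞.
Compare growth rates of the dominant terms (exponentials ≫ polynomials ≫ logarithms), or apply L'Hôpital's rule; the quotient → 0.
Adding the constant: 0 - 5 = -5. Limit = -5.

Final answer: -5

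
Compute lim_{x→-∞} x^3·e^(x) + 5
The product is a 0·∞ indeterminate form at x → -∞.
Rewrite the product as x^3 / e^(-x) (an ∞/∞ form) and apply L'Hôpital, or use the standard hierarchy e^(|x|) ≫ |x^3| as x → -∞.
The indeterminate product → 0, so the limit = 5.

Final answer: 5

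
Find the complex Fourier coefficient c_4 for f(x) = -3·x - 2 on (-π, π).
Compute the real Fourier coefficients first: a_4 = 0, b_4 = 3/2.
Then c_4 = (a_4 − i·b_4)/2 = -3·i/4.

Final answer: -3·i/4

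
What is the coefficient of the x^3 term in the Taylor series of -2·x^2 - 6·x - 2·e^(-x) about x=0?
Expand to order 3: -2·x^2 - 6·x - 2·e^(-x) = x^3/3 - 3·x^2 - 4·x - 2 + O(x^4).
The coefficient of x^3 is 1/3.

Final answer: 1/3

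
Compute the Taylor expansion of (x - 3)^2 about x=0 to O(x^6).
x^2 - 6·x + 9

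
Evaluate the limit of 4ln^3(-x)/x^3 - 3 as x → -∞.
The quotient is an ∞/∞ indeterminate form as x → -∞.
Compare growth rates of the dominant terms (exponentials ≫ polynomials ≫ logarithms), or apply L'Hôpital's rule; the quotient → 0.
Adding the constant: 0 - 3 = -3. Limit = -3.

Final answer: -3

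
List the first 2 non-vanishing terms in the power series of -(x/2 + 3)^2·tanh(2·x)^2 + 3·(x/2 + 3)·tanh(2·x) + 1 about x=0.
18·x + 1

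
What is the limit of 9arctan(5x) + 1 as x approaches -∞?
Evaluate the dominant behaviour as x → -∞; each term tends to a finite value or vanishes.
Limit = 1 - 9·π/2.

Final answer: 1 - 9·π/2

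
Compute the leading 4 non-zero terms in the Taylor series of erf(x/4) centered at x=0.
-x^7/(344064·√(π)) + x^5/(5120·√(π)) - x^3/(96·√(π)) + x/(2·√(π))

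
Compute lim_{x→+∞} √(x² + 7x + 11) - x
This is an ∞ − ∞ indeterminate form.
Multiply and divide by the conjugate √(x²+7x + 11) + x; the x² terms cancel, leaving (7x + 11)/(√(x²+7x + 11)+x) → 7/2.
Limit = 7/2.

Final answer: 7/2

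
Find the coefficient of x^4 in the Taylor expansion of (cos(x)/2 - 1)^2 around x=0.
Expand to order 4: (cos(x)/2 - 1)^2 = x^4/24 + x^2/4 + 1/4 + O(x^5).
The coefficient of x^4 is 1/24.

Final answer: 1/24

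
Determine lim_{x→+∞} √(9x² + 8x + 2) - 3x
As x → +∞: multiply by the conjugate to get (8x+2)/(√(9x²+8x+2)+3x); the denominator ~ 6x, so the limit is 8/6 = 4/3.
Limit = 4/3.

Final answer: 4/3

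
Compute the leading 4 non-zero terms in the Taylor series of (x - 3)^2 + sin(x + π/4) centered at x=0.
-√(2)·x^3/12 + x^2·(1 - √(2)/4) + x·(-6 + √(2)/2) + √(2)/2 + 9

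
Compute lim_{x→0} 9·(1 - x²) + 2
Direct substitution at x = 0 gives 11.

Final answer: 11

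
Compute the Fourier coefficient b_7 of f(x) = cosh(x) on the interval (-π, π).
b_7 = (1/π) ∫_{-π}^{π} f(x)·sin(7x) dx.
Evaluate the integral (use parity and integration by parts as needed): b_7 = 0.

Final answer: 0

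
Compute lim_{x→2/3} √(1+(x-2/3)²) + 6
Direct substitution at x = 2/3 gives 7.

Final answer: 7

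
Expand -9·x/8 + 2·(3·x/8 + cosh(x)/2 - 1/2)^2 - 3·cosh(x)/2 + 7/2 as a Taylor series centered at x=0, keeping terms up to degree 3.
3·x^3/8 - 15·x^2/32 - 9·x/8 + 2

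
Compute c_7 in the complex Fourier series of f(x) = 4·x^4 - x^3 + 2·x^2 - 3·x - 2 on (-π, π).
Compute the real Fourier coefficients first: a_7 = -32·π^2/49 - 200/2401, b_7 = -2·π^2/7 - 282/343.
Then c_7 = (a_7 − i·b_7)/2 = -16·π^2/49 - 100/2401 + 141·i/343 + i·π^2/7.

Final answer: -16·π^2/49 - 100/2401 + 141·i/343 + i·π^2/7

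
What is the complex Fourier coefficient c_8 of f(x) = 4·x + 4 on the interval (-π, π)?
Compute the real Fourier coefficients first: a_8 = 0, b_8 = -1.
Then c_8 = (a_8 − i·b_8)/2 = i/2.

Final answer: i/2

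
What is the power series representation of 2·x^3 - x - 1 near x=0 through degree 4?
2·x^3 - x - 1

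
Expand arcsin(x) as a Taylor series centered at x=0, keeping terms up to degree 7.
5·x^7/112 + 3·x^5/40 + x^3/6 + x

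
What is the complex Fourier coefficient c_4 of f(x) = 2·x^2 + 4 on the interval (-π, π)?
Compute the real Fourier coefficients first: a_4 = 1/2, b_4 = 0.
Then c_4 = (a_4 − i·b_4)/2 = 1/4.

Final answer: 1/4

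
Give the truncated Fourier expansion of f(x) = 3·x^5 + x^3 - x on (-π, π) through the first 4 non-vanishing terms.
(-118·π^2 + 6·π^4 + 706)·sin(x) + (-3·π^4 - 20 + 14·π^2)·sin(2·x) + (-34·π^2/9 + 50/27 + 2·π^4)·sin(3·x) + (-3·π^4/2 - 1/64 + 11·π^2/8)·sin(4·x)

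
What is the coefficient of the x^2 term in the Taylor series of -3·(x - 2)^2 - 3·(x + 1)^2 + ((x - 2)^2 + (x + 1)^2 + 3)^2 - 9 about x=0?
Expand to order 2: -3·(x - 2)^2 - 3·(x + 1)^2 + ((x - 2)^2 + (x + 1)^2 + 3)^2 - 9 = 30·x^2 - 26·x + 40 + O(x^3).
The coefficient of x^2 is 30.

Final answer: 30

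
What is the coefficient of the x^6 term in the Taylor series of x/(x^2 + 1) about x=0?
Expand to order 6: x/(x^2 + 1) = x^5 - x^3 + x + O(x^7).
The coefficient of x^6 is 0.

Final answer: 0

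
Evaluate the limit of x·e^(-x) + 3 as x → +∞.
Evaluate the dominant behaviour as x → +∞; each term tends to a finite value or vanishes.
Limit = 3.

Final answer: 3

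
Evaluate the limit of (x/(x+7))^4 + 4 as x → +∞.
As x → +∞: x/(x+7) = 1/(1 + 7/x) → 1, and the 4th power of a limit-1 base also → 1; with the additive constant, 1 + 4 = 5.
Limit = 5.

Final answer: 5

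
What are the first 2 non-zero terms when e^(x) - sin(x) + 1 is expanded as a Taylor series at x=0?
x^2/2 + 2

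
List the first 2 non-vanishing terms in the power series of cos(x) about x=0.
1 - x^2/2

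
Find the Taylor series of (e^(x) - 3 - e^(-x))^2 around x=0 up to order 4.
4·x^4/3 - 2·x^3 + 4·x^2 - 12·x + 9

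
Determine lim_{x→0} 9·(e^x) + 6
Direct substitution at x = 0 gives 15.

Final answer: 15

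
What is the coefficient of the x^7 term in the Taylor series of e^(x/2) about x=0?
Expand to order 7: e^(x/2) = x^7/645120 + x^6/46080 + x^5/3840 + x^4/384 + x^3/48 + x^2/8 + x/2 + 1 + O(x^8).
The coefficient of x^7 is 1/645120.

Final answer: 1/645120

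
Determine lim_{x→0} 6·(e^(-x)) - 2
Direct substitution at x = 0 gives 4.

Final answer: 4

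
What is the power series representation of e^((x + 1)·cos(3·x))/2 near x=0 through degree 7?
-425249·e·x^7/10080 + 5887·e·x^6/1440 + 256·e·x^5/15 + 163·e·x^4/48 - 53·e·x^3/12 - 2·e·x^2 + e·x/2 + e/2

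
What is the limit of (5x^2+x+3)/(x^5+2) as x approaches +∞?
This is an ∞/∞ indeterminate form as x → +∞.
Divide numerator and denominator by x^5 and let the lower-order terms vanish; the numerator's degree 2 is below the denominator's degree 5, so the quotient → 0.
Limit = 0.

Final answer: 0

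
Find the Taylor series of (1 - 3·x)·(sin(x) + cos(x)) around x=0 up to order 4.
13·x^4/24 + 4·x^3/3 - 7·x^2/2 - 2·x + 1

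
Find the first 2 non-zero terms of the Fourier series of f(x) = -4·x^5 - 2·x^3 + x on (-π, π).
(-934 - 8·π^4 + 156·π^2)·sin(x) + (-18·π^2 + 26 + 4·π^4)·sin(2·x)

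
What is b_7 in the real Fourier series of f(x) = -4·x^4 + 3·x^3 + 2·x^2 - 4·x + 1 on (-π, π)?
b_7 = (1/π) ∫_{-π}^{π} f(x)·sin(7x) dx.
Evaluate the integral (use parity and integration by parts as needed): b_7 = -428/343 + 6·π^2/7.

Final answer: -428/343 + 6·π^2/7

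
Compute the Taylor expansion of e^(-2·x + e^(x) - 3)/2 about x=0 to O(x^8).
-x^7·e^(-2)/480 + 31·x^6·e^(-2)/1440 - x^5·e^(-2)/24 + 7·x^4·e^(-2)/48 - x^3·e^(-2)/4 + x^2·e^(-2)/2 - x·e^(-2)/2 + e^(-2)/2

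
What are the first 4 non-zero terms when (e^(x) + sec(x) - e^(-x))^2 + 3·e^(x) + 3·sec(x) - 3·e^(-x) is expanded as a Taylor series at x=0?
11·x^3/3 + 13·x^2/2 + 10·x + 4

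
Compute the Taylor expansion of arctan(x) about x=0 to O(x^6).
x^5/5 - x^3/3 + x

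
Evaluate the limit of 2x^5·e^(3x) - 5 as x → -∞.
The product is a 0·∞ indeterminate form at x → -∞.
Rewrite the product as 2x^5 / e^(-3x) (an ∞/∞ form) and apply L'Hôpital, or use the standard hierarchy e^(3|x|) ≫ |x^5| as x → -∞.
The indeterminate product → 0, so the limit = -5.

Final answer: -5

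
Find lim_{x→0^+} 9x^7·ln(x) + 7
The product is a 0·∞ indeterminate form at x → 0⁺.
Rewrite the product as 9·ln(x) / x^(-7) and apply L'Hôpital, or use the standard hierarchy x^(-7) ≫ |ln x| as x → 0⁺.
The indeterminate product → 0, so the limit = 7.

Final answer: 7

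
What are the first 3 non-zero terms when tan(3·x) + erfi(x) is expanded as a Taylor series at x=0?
x^5·(1/(5·√(π)) + 162/5) + x^3·(2/(3·√(π)) + 9) + x·(2/√(π) + 3)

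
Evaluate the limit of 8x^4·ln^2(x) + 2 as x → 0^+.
The product is a 0·∞ indeterminate form at x → 0⁺.
Rewrite the product as 8·ln^2(x) / x^(-4) and apply L'Hôpital, or use the standard hierarchy x^(-4) ≫ |ln x|^2 as x → 0⁺.
The indeterminate product → 0, so the limit = 2.

Final answer: 2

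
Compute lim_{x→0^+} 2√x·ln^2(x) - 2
The product is a 0·∞ indeterminate form at x → 0⁺.
Rewrite the product as 2·ln^2(x) / x^(-1/2) and apply L'Hôpital, or use the standard hierarchy x^(-1/2) ≫ |ln x|^2 as x → 0⁺.
The indeterminate product → 0, so the limit = -2.

Final answer: -2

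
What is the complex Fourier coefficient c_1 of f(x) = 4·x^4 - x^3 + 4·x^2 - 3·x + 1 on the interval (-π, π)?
Compute the real Fourier coefficients first: a_1 = 176 - 32·π^2, b_1 = 6 - 2·π^2.
Then c_1 = (a_1 − i·b_1)/2 = -16·π^2 + 88 - 3·i + i·π^2.

Final answer: -16·π^2 + 88 - 3·i + i·π^2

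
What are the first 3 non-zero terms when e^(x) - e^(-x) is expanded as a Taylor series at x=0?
x^5/60 + x^3/3 + 2·x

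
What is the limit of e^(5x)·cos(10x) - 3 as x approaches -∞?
Evaluate the dominant behaviour as x → -∞; each term tends to a finite value or vanishes.
Limit = -3.

Final answer: -3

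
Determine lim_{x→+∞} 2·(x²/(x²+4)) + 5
Evaluate the dominant behaviour as x → +∞; each term tends to a finite value or vanishes.
Limit = 7.

Final answer: 7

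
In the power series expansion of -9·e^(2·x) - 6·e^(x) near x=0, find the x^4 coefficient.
Expand to order 4: -9·e^(2·x) - 6·e^(x) = -25·x^4/4 - 13·x^3 - 21·x^2 - 24·x - 15 + O(x^5).
The coefficient of x^4 is -25/4.

Final answer: -25/4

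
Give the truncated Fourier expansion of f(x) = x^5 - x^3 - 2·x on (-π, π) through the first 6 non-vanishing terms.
(-42·π^2 + 2·π^4 + 248)·sin(x) + (-π^4 - 7 + 6·π^2)·sin(2·x) + (-58·π^2/27 + 8/81 + 2·π^4/3)·sin(3·x) + (-π^4/2 + 37/64 + 9·π^2/8)·sin(4·x) + (-18·π^2/25 - 392/625 + 2·π^4/5)·sin(5·x) + (-π^4/3 + 47/81 + 14·π^2/27)·sin(6·x)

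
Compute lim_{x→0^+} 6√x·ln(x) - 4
The product is a 0·∞ indeterminate form at x → 0⁺.
Rewrite the product as 6·ln(x) / x^(-1/2) and apply L'Hôpital, or use the standard hierarchy x^(-1/2) ≫ |ln x| as x → 0⁺.
The indeterminate product → 0, so the limit = -4.

Final answer: -4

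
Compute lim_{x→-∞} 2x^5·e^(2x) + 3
The product is a 0·∞ indeterminate form at x → -∞.
Rewrite the product as 2x^5 / e^(-2x) (an ∞/∞ form) and apply L'Hôpital, or use the standard hierarchy e^(2|x|) ≫ |x^5| as x → -∞.
The indeterminate product → 0, so the limit = 3.

Final answer: 3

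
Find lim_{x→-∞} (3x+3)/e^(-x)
This is an ∞/∞ indeterminate form as x → -∞.
Compare growth rates of the dominant terms (exponentials ≫ polynomials ≫ logarithms), or apply L'Hôpital's rule; the quotient → 0.
Limit = 0.

Final answer: 0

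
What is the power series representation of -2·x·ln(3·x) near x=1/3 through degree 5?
-2·(x - 1/3) - 3·(x - 1/3)^2 + 3·(x - 1/3)^3 - 9·(x - 1/3)^4/2 + 81·(x - 1/3)^5/10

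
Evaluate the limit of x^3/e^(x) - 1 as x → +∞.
The quotient is an ∞/∞ indeterminate form as x → +∞.
The exponential denominator e^(x) dominates the polynomial numerator (e^x ≫ x^3 as x → ∞), so the quotient → 0.
Adding the constant: 0 - 1 = -1. Limit = -1.

Final answer: -1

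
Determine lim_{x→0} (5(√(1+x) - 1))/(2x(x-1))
Both numerator and denominator → 0 as x → 0; this is a 0/0 indeterminate form.
Expand each to leading order near x = 0: numerator ~ 5·x/2, denominator ~ -2·x.
The limit of the ratio is -5/4.

Final answer: -5/4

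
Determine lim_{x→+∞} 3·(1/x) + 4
Evaluate the dominant behaviour as x → +∞; each term tends to a finite value or vanishes.
Limit = 4.

Final answer: 4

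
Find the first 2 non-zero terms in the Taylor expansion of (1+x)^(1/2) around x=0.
x/2 + 1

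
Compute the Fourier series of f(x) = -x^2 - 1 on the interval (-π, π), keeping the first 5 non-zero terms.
4·cos(x) - cos(2·x) + 4·cos(3·x)/9 - cos(4·x)/4 - π^2/3 - 1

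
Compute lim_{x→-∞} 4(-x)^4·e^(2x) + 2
The product is a 0·∞ indeterminate form at x → -∞.
Rewrite the product as 4(-x)^4 / e^(-2x) (an ∞/∞ form) and apply L'Hôpital, or use the standard hierarchy e^(2|x|) ≫ |(-x)^4| as x → -∞.
The indeterminate product → 0, so the limit = 2.

Final answer: 2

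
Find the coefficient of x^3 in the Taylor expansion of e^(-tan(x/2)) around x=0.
Expand to order 3: e^(-tan(x/2)) = -x^3/16 + x^2/8 - x/2 + 1 + O(x^4).
The coefficient of x^3 is -1/16.

Final answer: -1/16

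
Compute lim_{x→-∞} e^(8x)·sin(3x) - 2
Evaluate the dominant behaviour as x → -∞; each term tends to a finite value or vanishes.
Limit = -2.

Final answer: -2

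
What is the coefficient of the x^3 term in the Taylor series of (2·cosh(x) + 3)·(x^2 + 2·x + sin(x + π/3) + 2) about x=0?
Expand to order 3: (2·cosh(x) + 3)·(x^2 + 2·x + sin(x + π/3) + 2) = 25·x^3/12 + x^2·(7 - 3·√(3)/4) + 25·x/2 + 5·√(3)/2 + 10 + O(x^4).
The coefficient of x^3 is 25/12.

Final answer: 25/12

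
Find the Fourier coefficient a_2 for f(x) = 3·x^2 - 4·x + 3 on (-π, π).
a_2 = (1/π) ∫_{-π}^{π} f(x)·cos(2x) dx.
Evaluate the integral (use parity and integration by parts as needed): a_2 = 3.

Final answer: 3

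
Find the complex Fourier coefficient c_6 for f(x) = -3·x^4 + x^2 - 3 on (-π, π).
Compute the real Fourier coefficients first: a_6 = 2/9 - 2·π^2/3, b_6 = 0.
Then c_6 = (a_6 − i·b_6)/2 = 1/9 - π^2/3.

Final answer: 1/9 - π^2/3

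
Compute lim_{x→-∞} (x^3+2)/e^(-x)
This is an ∞/∞ indeterminate form as x → -∞.
Compare growth rates of the dominant terms (exponentials ≫ polynomials ≫ logarithms), or apply L'Hôpital's rule; the quotient → 0.
Limit = 0.

Final answer: 0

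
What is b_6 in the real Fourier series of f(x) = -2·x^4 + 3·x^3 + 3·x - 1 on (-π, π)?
b_6 = (1/π) ∫_{-π}^{π} f(x)·sin(6x) dx.
Evaluate the integral (use parity and integration by parts as needed): b_6 = -π^2 - 5/6.

Final answer: -π^2 - 5/6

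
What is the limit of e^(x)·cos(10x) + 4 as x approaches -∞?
Evaluate the dominant behaviour as x → -∞; each term tends to a finite value or vanishes.
Limit = 4.

Final answer: 4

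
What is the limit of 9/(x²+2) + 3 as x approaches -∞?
Evaluate the dominant behaviour as x → -∞; each term tends to a finite value or vanishes.
Limit = 3.

Final answer: 3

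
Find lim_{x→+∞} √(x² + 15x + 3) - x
This is an ∞ − ∞ indeterminate form.
Multiply and divide by the conjugate √(x²+15x + 3) + x; the x² terms cancel, leaving (15x + 3)/(√(x²+15x + 3)+x) → 15/2.
Limit = 15/2.

Final answer: 15/2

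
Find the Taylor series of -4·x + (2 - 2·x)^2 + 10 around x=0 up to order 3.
4·x^2 - 12·x + 14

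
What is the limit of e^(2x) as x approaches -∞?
Evaluate the dominant behaviour as x → -∞; each term tends to a finite value or vanishes.
Limit = 0.

Final answer: 0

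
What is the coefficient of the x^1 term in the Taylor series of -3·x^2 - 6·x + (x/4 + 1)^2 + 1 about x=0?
Expand to order 1: -3·x^2 - 6·x + (x/4 + 1)^2 + 1 = 2 - 11·x/2 + O(x^2).
The coefficient of x^1 is -11/2.

Final answer: -11/2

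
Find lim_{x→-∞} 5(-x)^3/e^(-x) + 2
The quotient is an ∞/∞ indeterminate form as x → -∞.
Compare growth rates of the dominant terms (exponentials ≫ polynomials ≫ logarithms), or apply L'Hôpital's rule; the quotient → 0.
Adding the constant: 0 + 2 = 2. Limit = 2.

Final answer: 2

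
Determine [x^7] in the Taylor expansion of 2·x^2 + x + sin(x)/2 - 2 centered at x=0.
Expand to order 7: 2·x^2 + x + sin(x)/2 - 2 = -x^7/10080 + x^5/240 - x^3/12 + 2·x^2 + 3·x/2 - 2 + O(x^8).
The coefficient of x^7 is -1/10080.

Final answer: -1/10080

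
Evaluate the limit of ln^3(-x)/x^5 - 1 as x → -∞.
The quotient is an ∞/∞ indeterminate form as x → -∞.
Compare growth rates of the dominant terms (exponentials ≫ polynomials ≫ logarithms), or apply L'Hôpital's rule; the quotient → 0.
Adding the constant: 0 - 1 = -1. Limit = -1.

Final answer: -1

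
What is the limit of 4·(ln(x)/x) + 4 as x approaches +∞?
Evaluate the dominant behaviour as x → +∞; each term tends to a finite value or vanishes.
Limit = 4.

Final answer: 4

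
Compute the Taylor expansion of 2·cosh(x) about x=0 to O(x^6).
x^4/12 + x^2 + 2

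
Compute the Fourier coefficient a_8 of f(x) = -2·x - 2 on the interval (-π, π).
a_8 = (1/π) ∫_{-π}^{π} f(x)·cos(8x) dx.
Evaluate the integral (use parity and integration by parts as needed): a_8 = 0.

Final answer: 0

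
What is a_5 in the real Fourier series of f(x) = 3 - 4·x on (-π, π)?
a_5 = (1/π) ∫_{-π}^{π} f(x)·cos(5x) dx.
Evaluate the integral (use parity and integration by parts as needed): a_5 = 0.

Final answer: 0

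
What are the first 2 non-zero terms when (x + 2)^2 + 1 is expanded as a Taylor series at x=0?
4·x + 5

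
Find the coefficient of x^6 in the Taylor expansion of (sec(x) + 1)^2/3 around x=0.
Expand to order 6: (sec(x) + 1)^2/3 = 197·x^6/1080 + 13·x^4/36 + 2·x^2/3 + 4/3 + O(x^7).
The coefficient of x^6 is 197/1080.

Final answer: 197/1080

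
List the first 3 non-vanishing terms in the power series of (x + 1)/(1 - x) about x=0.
2·x^2 + 2·x + 1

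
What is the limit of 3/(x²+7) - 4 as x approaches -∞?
Evaluate the dominant behaviour as x → -∞; each term tends to a finite value or vanishes.
Limit = -4.

Final answer: -4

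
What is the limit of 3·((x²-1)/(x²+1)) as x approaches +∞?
Evaluate the dominant behaviour as x → +∞; each term tends to a finite value or vanishes.
Limit = 3.

Final answer: 3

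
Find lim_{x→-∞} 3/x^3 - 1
Evaluate the dominant behaviour as x → -∞; each term tends to a finite value or vanishes.
Limit = -1.

Final answer: -1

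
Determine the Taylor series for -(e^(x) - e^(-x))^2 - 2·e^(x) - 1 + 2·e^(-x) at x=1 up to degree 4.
(x - 1)^4·(-(e - e^(-1))^2·(-e^(-1)/(12·(e - e^(-1))) + e/(12·(e - e^(-1))) + (-e^(-1)/(2·(e - e^(-1))) + e/(2·(e - e^(-1))))^2 + 2·(e^(-1)/(6·(e - e^(-1))) + e/(6·(e - e^(-1))))·(e^(-1)/(e - e^(-1)) + e/(e - e^(-1)))) - e/12 + e^(-1)/12) + (x - 1)^3·(-(e - e^(-1))^2·(e^(-1)/(3·(e - e^(-1))) + e/(3·(e - e^(-1))) + 2·(-e^(-1)/(2·(e - e^(-1))) + e/(2·(e - e^(-1))))·(e^(-1)/(e - e^(-1)) + e/(e - e^(-1)))) - e/3 - e^(-1)/3) + (x - 1)^2·(-(e - e^(-1))^2·(-e^(-1)/(e - e^(-1)) + e/(e - e^(-1)) + (e^(-1)/(e - e^(-1)) + e/(e - e^(-1)))^2) - e + e^(-1)) + (x - 1)·(-(e - e^(-1))^2·(2·e^(-1)/(e - e^(-1)) + 2·e/(e - e^(-1))) - 2·e - 2·e^(-1)) - (e - e^(-1))^2 - 2·e - 1 + 2·e^(-1)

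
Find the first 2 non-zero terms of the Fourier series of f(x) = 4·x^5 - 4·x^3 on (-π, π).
(-168·π^2 + 8·π^4 + 1008)·sin(x) + (-4·π^4 - 36 + 24·π^2)·sin(2·x)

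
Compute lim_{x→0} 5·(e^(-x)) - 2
Direct substitution at x = 0 gives 3.

Final answer: 3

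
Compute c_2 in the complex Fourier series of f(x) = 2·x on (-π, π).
Compute the real Fourier coefficients first: a_2 = 0, b_2 = -2.
Then c_2 = (a_2 − i·b_2)/2 = i.

Final answer: i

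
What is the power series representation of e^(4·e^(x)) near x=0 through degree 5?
1357·x^5·e^(4)/30 + 63·x^4·e^(4)/2 + 58·x^3·e^(4)/3 + 10·x^2·e^(4) + 4·x·e^(4) + e^(4)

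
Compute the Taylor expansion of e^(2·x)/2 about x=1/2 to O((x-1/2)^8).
e/2 + e·(x - 1/2) + e·(x - 1/2)^2 + 2·e·(x - 1/2)^3/3 + e·(x - 1/2)^4/3 + 2·e·(x - 1/2)^5/15 + 2·e·(x - 1/2)^6/45 + 4·e·(x - 1/2)^7/315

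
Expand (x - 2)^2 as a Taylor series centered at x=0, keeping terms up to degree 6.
x^2 - 4·x + 4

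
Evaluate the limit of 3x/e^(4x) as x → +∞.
This is an ∞/∞ indeterminate form as x → +∞.
The exponential denominator e^(4x) dominates the polynomial numerator (e^x ≫ x as x → ∞), so the quotient → 0.
Limit = 0.

Final answer: 0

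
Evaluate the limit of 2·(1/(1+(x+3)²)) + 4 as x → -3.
Direct substitution at x = -3 gives 6.

Final answer: 6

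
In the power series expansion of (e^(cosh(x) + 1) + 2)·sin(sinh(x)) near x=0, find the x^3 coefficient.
Expand to order 3: (e^(cosh(x) + 1) + 2)·sin(sinh(x)) = x^3·e^(2)/2 + x·(2 + e^(2)) + O(x^4).
The coefficient of x^3 is e^(2)/2.

Final answer: e^(2)/2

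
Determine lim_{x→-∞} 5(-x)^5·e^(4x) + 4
The product is a 0·∞ indeterminate form at x → -∞.
Rewrite the product as 5(-x)^5 / e^(-4x) (an ∞/∞ form) and apply L'Hôpital, or use the standard hierarchy e^(4|x|) ≫ |(-x)^5| as x → -∞.
The indeterminate product → 0, so the limit = 4.

Final answer: 4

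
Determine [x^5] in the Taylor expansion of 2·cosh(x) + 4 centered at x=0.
Expand to order 5: 2·cosh(x) + 4 = x^4/12 + x^2 + 6 + O(x^6).
The coefficient of x^5 is 0.

Final answer: 0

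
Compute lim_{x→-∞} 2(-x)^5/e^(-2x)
This is an ∞/∞ indeterminate form as x → -∞.
Compare growth rates of the dominant terms (exponentials ≫ polynomials ≫ logarithms), or apply L'Hôpital's rule; the quotient → 0.
Limit = 0.

Final answer: 0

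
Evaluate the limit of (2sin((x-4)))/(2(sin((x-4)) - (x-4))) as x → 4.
Both numerator and denominator → 0 as x → 4; this is a 0/0 indeterminate form.
Expand each to leading order near x = 4: numerator ~ 2·(x - 4), denominator ~ -(x - 4)^3/3.
The limit of the ratio is -∞.

Final answer: -∞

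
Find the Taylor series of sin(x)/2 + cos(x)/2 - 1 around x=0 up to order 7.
-x^7/10080 - x^6/1440 + x^5/240 + x^4/48 - x^3/12 - x^2/4 + x/2 - 1/2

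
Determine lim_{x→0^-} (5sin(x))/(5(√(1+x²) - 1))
Both numerator and denominator → 0 as x → 0^-; this is a 0/0 indeterminate form.
Expand each to leading order near x = 0: numerator ~ 5·x, denominator ~ 5·x^2/2.
The limit of the ratio is -∞.

Final answer: -∞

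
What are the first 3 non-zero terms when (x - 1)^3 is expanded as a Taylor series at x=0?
-3·x^2 + 3·x - 1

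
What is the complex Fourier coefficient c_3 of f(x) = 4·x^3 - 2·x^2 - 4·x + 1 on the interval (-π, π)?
Compute the real Fourier coefficients first: a_3 = 8/9, b_3 = -40/9 + 8·π^2/3.
Then c_3 = (a_3 − i·b_3)/2 = 4/9 - 4·i·π^2/3 + 20·i/9.

Final answer: 4/9 - 4·i·π^2/3 + 20·i/9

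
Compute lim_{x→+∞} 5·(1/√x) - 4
Evaluate the dominant behaviour as x → +∞; each term tends to a finite value or vanishes.
Limit = -4.

Final answer: -4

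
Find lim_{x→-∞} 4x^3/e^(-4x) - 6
The quotient is an ∞/∞ indeterminate form as x → -∞.
Compare growth rates of the dominant terms (exponentials ≫ polynomials ≫ logarithms), or apply L'Hôpital's rule; the quotient → 0.
Adding the constant: 0 - 6 = -6. Limit = -6.

Final answer: -6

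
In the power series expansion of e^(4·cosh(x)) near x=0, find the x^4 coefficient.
Expand to order 4: e^(4·cosh(x)) = 13·x^4·e^(4)/6 + 2·x^2·e^(4) + e^(4) + O(x^5).
The coefficient of x^4 is 13·e^(4)/6.

Final answer: 13·e^(4)/6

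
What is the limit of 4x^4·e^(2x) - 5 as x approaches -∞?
The product is a 0·∞ indeterminate form at x → -∞.
Rewrite the product as 4x^4 / e^(-2x) (an ∞/∞ form) and apply L'Hôpital, or use the standard hierarchy e^(2|x|) ≫ |x^4| as x → -∞.
The indeterminate product → 0, so the limit = -5.

Final answer: -5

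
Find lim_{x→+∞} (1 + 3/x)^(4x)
As x → +∞: write (1 + 3/x)^(4x) = ((1 + 3/x)^x)^4 → (e^3)^4 = e^12.
Limit = e^(12).

Final answer: e^(12)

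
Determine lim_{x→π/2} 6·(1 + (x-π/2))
Direct substitution at x = π/2 gives 6.

Final answer: 6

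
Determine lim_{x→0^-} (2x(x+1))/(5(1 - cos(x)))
Both numerator and denominator → 0 as x → 0^-; this is a 0/0 indeterminate form.
Expand each to leading order near x = 0: numerator ~ 2·x, denominator ~ 5·x^2/2.
The limit of the ratio is -∞.

Final answer: -∞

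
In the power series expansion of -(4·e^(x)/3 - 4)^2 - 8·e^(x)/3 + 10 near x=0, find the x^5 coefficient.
Expand to order 5: -(4·e^(x)/3 - 4)^2 - 8·e^(x)/3 + 10 = -11·x^5/27 - 23·x^4/27 - 28·x^3/27 + 4·x^2/9 + 40·x/9 + 2/9 + O(x^6).
The coefficient of x^5 is -11/27.

Final answer: -11/27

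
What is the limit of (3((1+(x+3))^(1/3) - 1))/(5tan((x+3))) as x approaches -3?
Both numerator and denominator → 0 as x → -3; this is a 0/0 indeterminate form.
Expand each to leading order near x = -3: numerator ~ (x + 3), denominator ~ 5·(x + 3).
The limit of the ratio is 1/5.

Final answer: 1/5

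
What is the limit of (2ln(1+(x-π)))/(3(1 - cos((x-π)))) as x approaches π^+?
Both numerator and denominator → 0 as x → π^+; this is a 0/0 indeterminate form.
Expand each to leading order near x = π: numerator ~ 2·(x - π), denominator ~ 3·(x - π)^2/2.
The limit of the ratio is ∞.

Final answer: ∞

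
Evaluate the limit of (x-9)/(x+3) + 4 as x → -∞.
Evaluate the dominant behaviour as x → -∞; each term tends to a finite value or vanishes.
Limit = 5.

Final answer: 5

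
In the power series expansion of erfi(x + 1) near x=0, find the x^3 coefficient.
Expand to order 3: erfi(x + 1) = 2·e·x^3/√(π) + 2·e·x^2/√(π) + 2·e·x/√(π) + erfi(1) + O(x^4).
The coefficient of x^3 is 2·e/√(π).

Final answer: 2·e/√(π)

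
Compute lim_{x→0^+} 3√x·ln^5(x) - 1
The product is a 0·∞ indeterminate form at x → 0⁺.
Rewrite the product as 3·ln^5(x) / x^(-1/2) and apply L'Hôpital, or use the standard hierarchy x^(-1/2) ≫ |ln x|^5 as x → 0⁺.
The indeterminate product → 0, so the limit = -1.

Final answer: -1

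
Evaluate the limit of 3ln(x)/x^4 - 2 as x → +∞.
The quotient is an ∞/∞ indeterminate form as x → +∞.
The polynomial denominator x^4 dominates the logarithmic numerator (any positive power of x ≫ ln(x) as x → ∞), so the quotient → 0.
Adding the constant: 0 - 2 = -2. Limit = -2.

Final answer: -2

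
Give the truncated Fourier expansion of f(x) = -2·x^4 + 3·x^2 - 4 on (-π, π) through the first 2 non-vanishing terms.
(-108 + 16·π^2)·cos(x) - 2·π^4/5 - 4 + π^2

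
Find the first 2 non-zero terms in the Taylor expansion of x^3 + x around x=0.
x^3 + x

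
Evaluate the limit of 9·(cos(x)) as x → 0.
Direct substitution at x = 0 gives 9.

Final answer: 9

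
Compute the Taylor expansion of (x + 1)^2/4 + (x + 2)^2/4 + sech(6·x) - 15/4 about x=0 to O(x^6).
270·x^4 - 35·x^2/2 + 3·x/2 - 3/2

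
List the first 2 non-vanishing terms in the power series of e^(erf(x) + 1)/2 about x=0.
e·x/√(π) + e/2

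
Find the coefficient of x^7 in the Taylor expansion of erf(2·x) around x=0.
Expand to order 7: erf(2·x) = -128·x^7/(21·√(π)) + 32·x^5/(5·√(π)) - 16·x^3/(3·√(π)) + 4·x/√(π) + O(x^8).
The coefficient of x^7 is -128/(21·√(π)).

Final answer: -128/(21·√(π))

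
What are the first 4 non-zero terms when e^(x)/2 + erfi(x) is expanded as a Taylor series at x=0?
x^3·(1/12 + 2/(3·√(π))) + x^2/4 + x·(1/2 + 2/√(π)) + 1/2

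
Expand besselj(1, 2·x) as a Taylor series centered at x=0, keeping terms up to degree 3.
-x^3/2 + x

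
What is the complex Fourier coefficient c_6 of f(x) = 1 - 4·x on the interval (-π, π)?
Compute the real Fourier coefficients first: a_6 = 0, b_6 = 4/3.
Then c_6 = (a_6 − i·b_6)/2 = -2·i/3.

Final answer: -2·i/3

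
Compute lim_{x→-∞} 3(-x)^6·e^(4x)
This is a 0·∞ indeterminate form at x → -∞.
Rewrite the product as 3(-x)^6 / e^(-4x) (an ∞/∞ form) and apply L'Hôpital, or use the standard hierarchy e^(4|x|) ≫ |(-x)^6| as x → -∞.
The indeterminate product → 0, so the limit = 0.

Final answer: 0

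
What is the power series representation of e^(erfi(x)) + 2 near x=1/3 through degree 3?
e^(erfi(1/3)) + 2 + 2·e^(1/9)·e^(erfi(1/3))·(x - 1/3)/√(π) + (2·π·e^(1/9)·e^(erfi(1/3)) + 6·√(π)·e^(2/9)·e^(erfi(1/3)))·(x - 1/3)^2/(3·π^(3/2)) + (36·π^(3/2)·e^(1/3)·e^(erfi(1/3)) + 22·π^(5/2)·e^(1/9)·e^(erfi(1/3)) + 36·π^2·e^(2/9)·e^(erfi(1/3)))·(x - 1/3)^3/(27·π^3)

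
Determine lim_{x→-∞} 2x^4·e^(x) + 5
The product is a 0·∞ indeterminate form at x → -∞.
Rewrite the product as 2x^4 / e^(-x) (an ∞/∞ form) and apply L'Hôpital, or use the standard hierarchy e^(|x|) ≫ |x^4| as x → -∞.
The indeterminate product → 0, so the limit = 5.

Final answer: 5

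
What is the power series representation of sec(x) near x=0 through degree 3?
x^2/2 + 1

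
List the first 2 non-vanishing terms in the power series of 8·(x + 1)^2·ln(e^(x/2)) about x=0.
8·x^2 + 4·x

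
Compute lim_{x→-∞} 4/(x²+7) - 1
Evaluate the dominant behaviour as x → -∞; each term tends to a finite value or vanishes.
Limit = -1.

Final answer: -1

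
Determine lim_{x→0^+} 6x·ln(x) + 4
The product is a 0·∞ indeterminate form at x → 0⁺.
Rewrite the product as 6·ln(x) / x^(-1) and apply L'Hôpital, or use the standard hierarchy x^(-1) ≫ |ln x| as x → 0⁺.
The indeterminate product → 0, so the limit = 4.

Final answer: 4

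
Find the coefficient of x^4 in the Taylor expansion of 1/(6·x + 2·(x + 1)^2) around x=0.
Expand to order 4: 1/(6·x + 2·(x + 1)^2) = 551·x^4/2 - 115·x^3/2 + 12·x^2 - 5·x/2 + 1/2 + O(x^5).
The coefficient of x^4 is 551/2.

Final answer: 551/2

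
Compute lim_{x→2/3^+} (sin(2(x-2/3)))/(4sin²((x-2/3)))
Both numerator and denominator → 0 as x → 2/3^+; this is a 0/0 indeterminate form.
Expand each to leading order near x = 2/3: numerator ~ 2·(x - 2/3), denominator ~ 4·(x - 2/3)^2.
The limit of the ratio is ∞.

Final answer: ∞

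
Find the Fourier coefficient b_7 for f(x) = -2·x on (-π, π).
b_7 = (1/π) ∫_{-π}^{π} f(x)·sin(7x) dx.
Evaluate the integral (use parity and integration by parts as needed): b_7 = -4/7.

Final answer: -4/7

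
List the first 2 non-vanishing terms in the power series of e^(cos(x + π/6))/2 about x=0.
-x·e^(√(3)/2)/4 + e^(√(3)/2)/2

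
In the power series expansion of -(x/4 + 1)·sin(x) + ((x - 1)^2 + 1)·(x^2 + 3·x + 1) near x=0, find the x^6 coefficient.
Expand to order 6: -(x/4 + 1)·sin(x) + ((x - 1)^2 + 1)·(x^2 + 3·x + 1) = -x^6/480 - x^5/120 + 25·x^4/24 + 7·x^3/6 - 13·x^2/4 + 3·x + 2 + O(x^7).
The coefficient of x^6 is -1/480.

Final answer: -1/480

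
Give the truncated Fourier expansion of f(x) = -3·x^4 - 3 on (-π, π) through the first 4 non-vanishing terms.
(-144 + 24·π^2)·cos(x) + (9 - 6·π^2)·cos(2·x) + (-16/9 + 8·π^2/3)·cos(3·x) - 3·π^4/5 - 3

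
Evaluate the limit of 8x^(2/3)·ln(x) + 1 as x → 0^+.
The product is a 0·∞ indeterminate form at x → 0⁺.
Rewrite the product as 8·ln(x) / x^(-2/3) and apply L'Hôpital, or use the standard hierarchy x^(-2/3) ≫ |ln x| as x → 0⁺.
The indeterminate product → 0, so the limit = 1.

Final answer: 1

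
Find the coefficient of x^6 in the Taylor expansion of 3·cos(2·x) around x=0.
Expand to order 6: 3·cos(2·x) = -4·x^6/15 + 2·x^4 - 6·x^2 + 3 + O(x^7).
The coefficient of x^6 is -4/15.

Final answer: -4/15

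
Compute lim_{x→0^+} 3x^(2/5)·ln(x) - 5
The product is a 0·∞ indeterminate form at x → 0⁺.
Rewrite the product as 3·ln(x) / x^(-2/5) and apply L'Hôpital, or use the standard hierarchy x^(-2/5) ≫ |ln x| as x → 0⁺.
The indeterminate product → 0, so the limit = -5.

Final answer: -5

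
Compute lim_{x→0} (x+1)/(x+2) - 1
Direct substitution at x = 0 gives -1/2.

Final answer: -1/2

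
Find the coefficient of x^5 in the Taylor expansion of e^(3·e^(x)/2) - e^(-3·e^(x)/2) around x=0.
Expand to order 5: e^(3·e^(x)/2) - e^(-3·e^(x)/2) = x^5·(97·e^(-3/2)/1280 + 1897·e^(3/2)/1280) + x^4·(5·e^(-3/2)/128 + 227·e^(3/2)/128) + x^3·(-5·e^(-3/2)/16 + 31·e^(3/2)/16) + x^2·(-3·e^(-3/2)/8 + 15·e^(3/2)/8) + x·(3·e^(-3/2)/2 + 3·e^(3/2)/2) - e^(-3/2) + e^(3/2) + O(x^6).
The coefficient of x^5 is 97·e^(-3/2)/1280 + 1897·e^(3/2)/1280.

Final answer: 97·e^(-3/2)/1280 + 1897·e^(3/2)/1280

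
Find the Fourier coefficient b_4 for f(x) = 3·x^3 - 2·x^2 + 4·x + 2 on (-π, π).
b_4 = (1/π) ∫_{-π}^{π} f(x)·sin(4x) dx.
Evaluate the integral (use parity and integration by parts as needed): b_4 = -3·π^2/2 - 23/16.

Final answer: -3·π^2/2 - 23/16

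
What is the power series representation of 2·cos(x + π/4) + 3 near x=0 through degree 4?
√(2)·x^4/24 + √(2)·x^3/6 - √(2)·x^2/2 - √(2)·x + √(2) + 3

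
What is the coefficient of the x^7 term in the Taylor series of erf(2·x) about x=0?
Expand to order 7: erf(2·x) = -128·x^7/(21·√(π)) + 32·x^5/(5·√(π)) - 16·x^3/(3·√(π)) + 4·x/√(π) + O(x^8).
The coefficient of x^7 is -128/(21·√(π)).

Final answer: -128/(21·√(π))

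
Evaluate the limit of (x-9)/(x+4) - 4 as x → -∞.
Evaluate the dominant behaviour as x → -∞; each term tends to a finite value or vanishes.
Limit = -3.

Final answer: -3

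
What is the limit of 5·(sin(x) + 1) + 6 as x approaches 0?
Direct substitution at x = 0 gives 11.

Final answer: 11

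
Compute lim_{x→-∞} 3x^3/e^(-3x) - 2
The quotient is an ∞/∞ indeterminate form as x → -∞.
Compare growth rates of the dominant terms (exponentials ≫ polynomials ≫ logarithms), or apply L'Hôpital's rule; the quotient → 0.
Adding the constant: 0 - 2 = -2. Limit = -2.

Final answer: -2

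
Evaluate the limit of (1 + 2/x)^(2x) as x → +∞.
As x → +∞: write (1 + 2/x)^(2x) = ((1 + 2/x)^x)^2 → (e^2)^2 = e^4.
Limit = e^(4).

Final answer: e^(4)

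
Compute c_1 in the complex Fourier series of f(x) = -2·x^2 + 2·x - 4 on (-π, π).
Compute the real Fourier coefficients first: a_1 = 8, b_1 = 4.
Then c_1 = (a_1 − i·b_1)/2 = 4 - 2·i.

Final answer: 4 - 2·i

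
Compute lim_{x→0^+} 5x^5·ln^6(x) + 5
The product is a 0·∞ indeterminate form at x → 0⁺.
Rewrite the product as 5·ln^6(x) / x^(-5) and apply L'Hôpital, or use the standard hierarchy x^(-5) ≫ |ln x|^6 as x → 0⁺.
The indeterminate product → 0, so the limit = 5.

Final answer: 5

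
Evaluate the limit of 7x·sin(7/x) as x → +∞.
As x → +∞: let u = 7/x → 0⁺; then 7·x·sin(7/x) = 7·7·sin(u)/u → 7·7·1 = 49.
Limit = 49.

Final answer: 49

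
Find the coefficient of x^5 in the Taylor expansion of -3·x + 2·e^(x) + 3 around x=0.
Expand to order 5: -3·x + 2·e^(x) + 3 = x^5/60 + x^4/12 + x^3/3 + x^2 - x + 5 + O(x^6).
The coefficient of x^5 is 1/60.

Final answer: 1/60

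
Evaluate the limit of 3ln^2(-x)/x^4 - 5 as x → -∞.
The quotient is an ∞/∞ indeterminate form as x → -∞.
Compare growth rates of the dominant terms (exponentials ≫ polynomials ≫ logarithms), or apply L'Hôpital's rule; the quotient → 0.
Adding the constant: 0 - 5 = -5. Limit = -5.

Final answer: -5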